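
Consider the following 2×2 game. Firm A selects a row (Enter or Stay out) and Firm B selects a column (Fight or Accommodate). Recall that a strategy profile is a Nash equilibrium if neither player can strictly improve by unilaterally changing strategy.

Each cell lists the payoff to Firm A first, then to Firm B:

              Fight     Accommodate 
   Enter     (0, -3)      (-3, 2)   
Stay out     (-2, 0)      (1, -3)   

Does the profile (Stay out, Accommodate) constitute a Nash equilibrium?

No

At (Stay out, Accommodate), Firm A earns 1; switching to Enter would give -3, so Firm A has no profitable deviation.
Firm B earns -3; switching to Fight would give 0, so Firm B would deviate.
Since at least one player can profitably deviate, this is not a Nash equilibrium.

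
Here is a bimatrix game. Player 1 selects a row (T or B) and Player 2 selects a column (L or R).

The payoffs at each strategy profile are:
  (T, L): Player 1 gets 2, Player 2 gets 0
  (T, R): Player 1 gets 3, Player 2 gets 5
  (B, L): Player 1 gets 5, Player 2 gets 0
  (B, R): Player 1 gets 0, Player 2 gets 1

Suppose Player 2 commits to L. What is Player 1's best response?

Against L, Player 1 earns 2 from T and 5 from B.
So B is the best response.

B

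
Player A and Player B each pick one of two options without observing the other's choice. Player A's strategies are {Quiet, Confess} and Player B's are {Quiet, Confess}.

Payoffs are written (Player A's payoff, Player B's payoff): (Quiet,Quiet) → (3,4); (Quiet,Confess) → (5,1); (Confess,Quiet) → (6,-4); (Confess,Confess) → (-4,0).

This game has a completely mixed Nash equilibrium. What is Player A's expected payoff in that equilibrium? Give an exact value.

7/2

First find y, the probability Player B plays Quiet, from Player A's indifference between Quiet and Confess: 3y + 5(1−y) = 6y − 4(1−y), giving y = 3/4.
Since Player A is indifferent in equilibrium, Player A's expected payoff equals the payoff from either row against (3/4, 1/4). Using Quiet: 3(3/4) + 5(1/4) = 7/2.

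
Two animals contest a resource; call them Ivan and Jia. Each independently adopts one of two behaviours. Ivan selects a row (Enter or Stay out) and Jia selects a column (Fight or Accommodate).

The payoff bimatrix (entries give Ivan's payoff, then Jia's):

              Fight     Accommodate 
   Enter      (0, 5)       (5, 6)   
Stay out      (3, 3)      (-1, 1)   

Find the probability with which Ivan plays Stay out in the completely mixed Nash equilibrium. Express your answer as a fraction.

Let p be the probability that Ivan plays Enter. In a completely mixed equilibrium, Jia must be indifferent between Fight and Accommodate.
Jia's expected payoff from Fight is 5p + 3(1−p); from Accommodate it is 6p + (1−p).
Setting these equal: 2p + 3 = 5p + 1, so p = 2/3.
Therefore Ivan plays Stay out with probability 1 − 2/3 = 1/3.

1/3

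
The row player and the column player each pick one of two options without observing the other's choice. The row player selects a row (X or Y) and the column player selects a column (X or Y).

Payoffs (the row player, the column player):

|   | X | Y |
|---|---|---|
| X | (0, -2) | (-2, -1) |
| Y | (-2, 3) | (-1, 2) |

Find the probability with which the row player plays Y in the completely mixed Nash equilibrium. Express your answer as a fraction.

1/2

Let p be the probability that the row player plays X. In a completely mixed equilibrium, the column player must be indifferent between X and Y.
The column player's expected payoff from X is −2p + 3(1−p); from Y it is −p + 2(1−p).
Setting these equal: −5p + 3 = −3p + 2, so p = 1/2.
Therefore the row player plays Y with probability 1 − 1/2 = 1/2.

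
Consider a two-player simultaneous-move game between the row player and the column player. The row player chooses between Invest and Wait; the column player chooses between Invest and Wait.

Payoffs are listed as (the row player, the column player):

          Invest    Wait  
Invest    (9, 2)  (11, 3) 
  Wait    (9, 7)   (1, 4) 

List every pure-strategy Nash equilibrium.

(Invest, Invest): the column player prefers Wait (3 > 2) — not an equilibrium.
(Invest, Wait): the row player gets 11 ≥ 1 from Wait, and the column player gets 3 ≥ 2 from Invest — Nash equilibrium.
(Wait, Invest): the row player gets 9 ≥ 9 from Invest, and the column player gets 7 ≥ 4 from Wait — Nash equilibrium.
(Wait, Wait): the row player prefers Invest (11 > 1); the column player prefers Invest (7 > 4) — not an equilibrium.

(Invest, Wait) and (Wait, Invest)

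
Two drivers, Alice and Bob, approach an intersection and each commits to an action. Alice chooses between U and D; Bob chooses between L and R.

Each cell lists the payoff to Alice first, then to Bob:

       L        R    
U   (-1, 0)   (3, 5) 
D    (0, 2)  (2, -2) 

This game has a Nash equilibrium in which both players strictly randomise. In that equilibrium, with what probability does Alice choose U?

4/9

Let r be the probability that Alice plays U. In a completely mixed equilibrium, Bob must be indifferent between L and R.
Bob's expected payoff from L is 2(1−r); from R it is 5r − 2(1−r).
Setting these equal: −2r + 2 = 7r − 2, so r = 4/9.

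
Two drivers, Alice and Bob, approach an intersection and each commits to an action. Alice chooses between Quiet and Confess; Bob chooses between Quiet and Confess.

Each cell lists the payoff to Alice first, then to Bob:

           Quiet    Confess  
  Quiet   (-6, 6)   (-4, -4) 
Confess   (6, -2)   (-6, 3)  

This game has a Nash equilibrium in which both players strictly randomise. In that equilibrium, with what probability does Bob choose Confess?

Let q be the probability that Bob plays Quiet. In a completely mixed equilibrium, Alice must be indifferent between Quiet and Confess.
Alice's expected payoff from Quiet is −6q − 4(1−q); from Confess it is 6q − 6(1−q).
Setting these equal: −2q − 4 = 12q − 6, so q = 1/7.
Therefore Bob plays Confess with probability 1 − 1/7 = 6/7.

6/7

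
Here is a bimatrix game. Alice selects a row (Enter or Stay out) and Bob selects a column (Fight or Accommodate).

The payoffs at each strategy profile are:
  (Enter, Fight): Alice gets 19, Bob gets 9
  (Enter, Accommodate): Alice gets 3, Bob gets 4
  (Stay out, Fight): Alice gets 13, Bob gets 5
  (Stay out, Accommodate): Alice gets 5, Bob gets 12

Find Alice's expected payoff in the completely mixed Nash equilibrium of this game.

First find y, the probability Bob plays Fight, from Alice's indifference between Enter and Stay out: 19y + 3(1−y) = 13y + 5(1−y), giving y = 1/4.
Since Alice is indifferent in equilibrium, Alice's expected payoff equals the payoff from either row against (1/4, 3/4). Using Enter: 19(1/4) + 3(3/4) = 7.

7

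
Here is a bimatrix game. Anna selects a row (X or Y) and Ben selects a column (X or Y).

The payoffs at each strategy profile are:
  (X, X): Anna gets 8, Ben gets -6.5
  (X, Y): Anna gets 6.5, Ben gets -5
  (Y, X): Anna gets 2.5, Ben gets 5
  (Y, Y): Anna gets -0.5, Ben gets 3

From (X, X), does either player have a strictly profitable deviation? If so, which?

Ben

Anna at (X, X) earns 8; deviating to Y yields 2.5 — not better.
Ben earns -6.5; deviating to Y yields -5 — a strict improvement.
Only Ben has a strictly profitable deviation.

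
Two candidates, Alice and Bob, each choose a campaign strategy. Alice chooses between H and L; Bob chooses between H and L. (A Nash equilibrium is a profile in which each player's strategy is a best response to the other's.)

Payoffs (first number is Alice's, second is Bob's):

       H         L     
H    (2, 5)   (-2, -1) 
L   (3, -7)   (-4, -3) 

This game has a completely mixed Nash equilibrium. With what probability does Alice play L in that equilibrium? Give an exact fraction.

Let r be the probability that Alice plays H. In a completely mixed equilibrium, Bob must be indifferent between H and L.
Bob's expected payoff from H is 5r − 7(1−r); from L it is −r − 3(1−r).
Setting these equal: 12r − 7 = 2r − 3, so r = 2/5.
Therefore Alice plays L with probability 1 − 2/5 = 3/5.

3/5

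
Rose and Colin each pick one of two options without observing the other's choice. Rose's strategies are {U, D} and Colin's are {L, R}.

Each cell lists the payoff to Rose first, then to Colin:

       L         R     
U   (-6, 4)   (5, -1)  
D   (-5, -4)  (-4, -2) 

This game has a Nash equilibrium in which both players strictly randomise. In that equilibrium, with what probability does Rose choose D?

Let p be the probability that Rose plays U. In a completely mixed equilibrium, Colin must be indifferent between L and R.
Colin's expected payoff from L is 4p − 4(1−p); from R it is −p − 2(1−p).
Setting these equal: 8p − 4 = p − 2, so p = 2/7.
Therefore Rose plays D with probability 1 − 2/7 = 5/7.

5/7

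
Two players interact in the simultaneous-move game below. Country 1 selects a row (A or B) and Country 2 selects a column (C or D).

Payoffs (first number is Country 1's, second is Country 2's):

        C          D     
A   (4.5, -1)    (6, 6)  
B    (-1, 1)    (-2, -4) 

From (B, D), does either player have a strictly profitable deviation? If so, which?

Country 1 at (B, D) earns -2; deviating to A yields 6 — a strict improvement.
Country 2 earns -4; deviating to C yields 1 — a strict improvement.
Both Country 1 and Country 2 have strictly profitable deviations.

Both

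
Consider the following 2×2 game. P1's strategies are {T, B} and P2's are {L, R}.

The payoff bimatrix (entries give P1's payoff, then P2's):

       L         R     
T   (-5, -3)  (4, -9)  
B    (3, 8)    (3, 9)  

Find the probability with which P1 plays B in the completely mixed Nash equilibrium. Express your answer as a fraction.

6/7

Let p be the probability that P1 plays T. In a completely mixed equilibrium, P2 must be indifferent between L and R.
P2's expected payoff from L is −3p + 8(1−p); from R it is −9p + 9(1−p).
Setting these equal: −11p + 8 = −18p + 9, so p = 1/7.
Therefore P1 plays B with probability 1 − 1/7 = 6/7.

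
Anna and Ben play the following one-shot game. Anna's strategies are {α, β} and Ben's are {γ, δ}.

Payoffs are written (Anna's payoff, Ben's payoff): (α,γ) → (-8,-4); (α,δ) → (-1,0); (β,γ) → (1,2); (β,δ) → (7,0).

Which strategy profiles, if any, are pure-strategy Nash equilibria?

(β, γ)

(α, γ): Anna prefers β (1 > -8); Ben prefers δ (0 > -4) — not an equilibrium.
(α, δ): Anna prefers β (7 > -1) — not an equilibrium.
(β, γ): Anna gets 1 ≥ -8 from α, and Ben gets 2 ≥ 0 from δ — Nash equilibrium.
(β, δ): Ben prefers γ (2 > 0) — not an equilibrium.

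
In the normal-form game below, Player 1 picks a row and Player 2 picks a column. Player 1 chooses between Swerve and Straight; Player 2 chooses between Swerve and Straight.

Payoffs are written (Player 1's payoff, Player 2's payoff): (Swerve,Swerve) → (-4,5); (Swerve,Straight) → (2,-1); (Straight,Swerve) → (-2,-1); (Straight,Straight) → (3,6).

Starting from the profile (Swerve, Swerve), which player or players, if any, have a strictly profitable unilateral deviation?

Player 1

Player 1 at (Swerve, Swerve) earns -4; deviating to Straight yields -2 — a strict improvement.
Player 2 earns 5; deviating to Straight yields -1 — not better.
Only Player 1 has a strictly profitable deviation.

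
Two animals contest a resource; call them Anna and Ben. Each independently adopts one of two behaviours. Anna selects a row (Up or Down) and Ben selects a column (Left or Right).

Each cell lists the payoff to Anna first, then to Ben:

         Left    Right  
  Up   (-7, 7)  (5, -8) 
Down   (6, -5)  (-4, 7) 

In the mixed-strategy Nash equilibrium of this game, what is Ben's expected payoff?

1/3

First find x, the probability Anna plays Up, from Ben's indifference between Left and Right: 7x − 5(1−x) = −8x + 7(1−x), giving x = 4/9.
Since Ben is indifferent in equilibrium, Ben's expected payoff equals the payoff from either column against (4/9, 5/9). Using Left: 7(4/9) − 5(5/9) = 1/3.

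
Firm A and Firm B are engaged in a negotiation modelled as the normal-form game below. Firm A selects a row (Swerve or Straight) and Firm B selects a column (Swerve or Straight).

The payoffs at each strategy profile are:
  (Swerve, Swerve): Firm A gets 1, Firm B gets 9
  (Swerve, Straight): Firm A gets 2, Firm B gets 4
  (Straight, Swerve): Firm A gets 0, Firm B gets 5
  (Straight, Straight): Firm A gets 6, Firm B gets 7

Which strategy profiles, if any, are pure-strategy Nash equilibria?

(Swerve, Swerve): Firm A gets 1 ≥ 0 from Straight, and Firm B gets 9 ≥ 4 from Straight — Nash equilibrium.
(Swerve, Straight): Firm A prefers Straight (6 > 2); Firm B prefers Swerve (9 > 4) — not an equilibrium.
(Straight, Swerve): Firm A prefers Swerve (1 > 0); Firm B prefers Straight (7 > 5) — not an equilibrium.
(Straight, Straight): Firm A gets 6 ≥ 2 from Swerve, and Firm B gets 7 ≥ 5 from Swerve — Nash equilibrium.

(Swerve, Swerve) and (Straight, Straight)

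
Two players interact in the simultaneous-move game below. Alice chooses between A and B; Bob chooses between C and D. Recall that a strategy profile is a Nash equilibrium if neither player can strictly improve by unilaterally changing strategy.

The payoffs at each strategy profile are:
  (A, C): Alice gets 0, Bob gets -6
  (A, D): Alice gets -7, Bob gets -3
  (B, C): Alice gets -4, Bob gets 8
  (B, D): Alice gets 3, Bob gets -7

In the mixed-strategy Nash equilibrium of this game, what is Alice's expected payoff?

-2

First find y, the probability Bob plays C, from Alice's indifference between A and B: −7(1−y) = −4y + 3(1−y), giving y = 5/7.
Since Alice is indifferent in equilibrium, Alice's expected payoff equals the payoff from either row against (5/7, 2/7). Using A: −7(2/7) = -2.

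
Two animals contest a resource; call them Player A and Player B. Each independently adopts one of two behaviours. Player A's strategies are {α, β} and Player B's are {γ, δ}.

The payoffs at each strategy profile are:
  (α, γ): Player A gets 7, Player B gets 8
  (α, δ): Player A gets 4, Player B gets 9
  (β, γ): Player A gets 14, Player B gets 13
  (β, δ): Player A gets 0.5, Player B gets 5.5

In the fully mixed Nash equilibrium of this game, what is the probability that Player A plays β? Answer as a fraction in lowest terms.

2/17

Let r be the probability that Player A plays α. In a completely mixed equilibrium, Player B must be indifferent between γ and δ.
Player B's expected payoff from γ is 8r + 13(1−r); from δ it is 9r + 5.5(1−r).
Setting these equal: −5r + 13 = 3.5r + 5.5, so r = 15/17.
Therefore Player A plays β with probability 1 − 15/17 = 2/17.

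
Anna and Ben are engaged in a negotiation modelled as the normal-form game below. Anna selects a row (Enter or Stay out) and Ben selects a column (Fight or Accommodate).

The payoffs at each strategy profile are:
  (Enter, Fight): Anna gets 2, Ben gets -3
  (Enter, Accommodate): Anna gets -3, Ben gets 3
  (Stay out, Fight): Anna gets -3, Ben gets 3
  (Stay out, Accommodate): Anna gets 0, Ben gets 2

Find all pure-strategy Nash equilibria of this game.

(Enter, Fight): Ben prefers Accommodate (3 > -3) — not an equilibrium.
(Enter, Accommodate): Anna prefers Stay out (0 > -3) — not an equilibrium.
(Stay out, Fight): Anna prefers Enter (2 > -3) — not an equilibrium.
(Stay out, Accommodate): Ben prefers Fight (3 > 2) — not an equilibrium.

none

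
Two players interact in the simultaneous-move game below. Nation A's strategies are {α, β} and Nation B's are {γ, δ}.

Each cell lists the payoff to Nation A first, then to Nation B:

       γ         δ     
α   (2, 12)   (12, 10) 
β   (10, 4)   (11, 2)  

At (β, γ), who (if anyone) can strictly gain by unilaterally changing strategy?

Nation A at (β, γ) earns 10; deviating to α yields 2 — not better.
Nation B earns 4; deviating to δ yields 2 — not better.
Neither player can strictly improve; the profile is a Nash equilibrium.

Neither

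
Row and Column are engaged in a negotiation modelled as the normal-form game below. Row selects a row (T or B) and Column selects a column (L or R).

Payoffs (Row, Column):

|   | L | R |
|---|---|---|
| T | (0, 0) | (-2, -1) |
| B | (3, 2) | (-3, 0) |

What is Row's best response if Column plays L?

B

Against L, Row earns 0 from T and 3 from B.
So B is the best response.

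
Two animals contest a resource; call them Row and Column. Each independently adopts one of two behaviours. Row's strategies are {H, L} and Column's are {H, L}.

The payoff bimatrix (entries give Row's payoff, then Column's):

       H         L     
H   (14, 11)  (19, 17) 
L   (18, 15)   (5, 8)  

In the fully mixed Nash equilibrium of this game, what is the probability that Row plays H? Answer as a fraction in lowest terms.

7/13

Let p be the probability that Row plays H. In a completely mixed equilibrium, Column must be indifferent between H and L.
Column's expected payoff from H is 11p + 15(1−p); from L it is 17p + 8(1−p).
Setting these equal: −4p + 15 = 9p + 8, so p = 7/13.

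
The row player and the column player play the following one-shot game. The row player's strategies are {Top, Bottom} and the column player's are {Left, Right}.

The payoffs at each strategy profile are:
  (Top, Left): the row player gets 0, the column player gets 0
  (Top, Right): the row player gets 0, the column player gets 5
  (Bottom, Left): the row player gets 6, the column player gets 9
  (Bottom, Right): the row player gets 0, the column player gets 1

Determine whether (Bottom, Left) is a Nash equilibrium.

At (Bottom, Left), the row player earns 6; switching to Top would give 0, so the row player has no profitable deviation.
The column player earns 9; switching to Right would give 1, so the column player has no profitable deviation.
Neither player can gain by a unilateral deviation, so this profile is a Nash equilibrium.

Yes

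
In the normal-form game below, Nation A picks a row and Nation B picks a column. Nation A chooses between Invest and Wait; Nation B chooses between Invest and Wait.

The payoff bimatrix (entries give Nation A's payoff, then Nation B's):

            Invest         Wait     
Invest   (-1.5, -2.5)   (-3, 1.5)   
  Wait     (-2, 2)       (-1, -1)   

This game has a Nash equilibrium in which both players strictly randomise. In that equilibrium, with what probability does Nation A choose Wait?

4/7

Let x be the probability that Nation A plays Invest. In a completely mixed equilibrium, Nation B must be indifferent between Invest and Wait.
Nation B's expected payoff from Invest is −2.5x + 2(1−x); from Wait it is 1.5x − (1−x).
Setting these equal: −4.5x + 2 = 2.5x − 1, so x = 3/7.
Therefore Nation A plays Wait with probability 1 − 3/7 = 4/7.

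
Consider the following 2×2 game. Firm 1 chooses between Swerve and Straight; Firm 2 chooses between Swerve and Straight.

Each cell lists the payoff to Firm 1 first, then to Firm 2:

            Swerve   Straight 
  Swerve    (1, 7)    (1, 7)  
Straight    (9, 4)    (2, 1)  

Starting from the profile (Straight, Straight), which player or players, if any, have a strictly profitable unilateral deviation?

Firm 1 at (Straight, Straight) earns 2; deviating to Swerve yields 1 — not better.
Firm 2 earns 1; deviating to Swerve yields 4 — a strict improvement.
Only Firm 2 has a strictly profitable deviation.

Firm 2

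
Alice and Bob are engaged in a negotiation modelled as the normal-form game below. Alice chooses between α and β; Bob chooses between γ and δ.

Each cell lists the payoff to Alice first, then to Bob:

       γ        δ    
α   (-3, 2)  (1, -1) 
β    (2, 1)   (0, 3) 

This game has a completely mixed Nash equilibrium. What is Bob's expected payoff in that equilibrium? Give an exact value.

First find x, the probability Alice plays α, from Bob's indifference between γ and δ: 2x + (1−x) = −x + 3(1−x), giving x = 2/5.
Since Bob is indifferent in equilibrium, Bob's expected payoff equals the payoff from either column against (2/5, 3/5). Using γ: 2(2/5) + (3/5) = 7/5.

7/5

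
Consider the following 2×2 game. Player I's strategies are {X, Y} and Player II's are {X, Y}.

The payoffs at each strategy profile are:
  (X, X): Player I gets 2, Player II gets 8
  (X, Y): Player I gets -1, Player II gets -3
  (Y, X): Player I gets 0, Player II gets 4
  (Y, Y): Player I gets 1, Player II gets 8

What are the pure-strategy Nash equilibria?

(X, X) and (Y, Y)

(X, X): Player I gets 2 ≥ 0 from Y, and Player II gets 8 ≥ -3 from Y — Nash equilibrium.
(X, Y): Player I prefers Y (1 > -1); Player II prefers X (8 > -3) — not an equilibrium.
(Y, X): Player I prefers X (2 > 0); Player II prefers Y (8 > 4) — not an equilibrium.
(Y, Y): Player I gets 1 ≥ -1 from X, and Player II gets 8 ≥ 4 from X — Nash equilibrium.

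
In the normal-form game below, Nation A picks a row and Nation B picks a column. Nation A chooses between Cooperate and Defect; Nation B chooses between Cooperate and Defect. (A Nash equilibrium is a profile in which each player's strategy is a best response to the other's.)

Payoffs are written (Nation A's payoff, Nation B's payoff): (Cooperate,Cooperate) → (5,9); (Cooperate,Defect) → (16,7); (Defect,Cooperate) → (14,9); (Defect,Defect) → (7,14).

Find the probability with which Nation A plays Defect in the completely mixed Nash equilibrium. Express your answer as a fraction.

Let r be the probability that Nation A plays Cooperate. In a completely mixed equilibrium, Nation B must be indifferent between Cooperate and Defect.
Nation B's expected payoff from Cooperate is 9r + 9(1−r); from Defect it is 7r + 14(1−r).
Setting these equal: 9 = −7r + 14, so r = 5/7.
Therefore Nation A plays Defect with probability 1 − 5/7 = 2/7.

2/7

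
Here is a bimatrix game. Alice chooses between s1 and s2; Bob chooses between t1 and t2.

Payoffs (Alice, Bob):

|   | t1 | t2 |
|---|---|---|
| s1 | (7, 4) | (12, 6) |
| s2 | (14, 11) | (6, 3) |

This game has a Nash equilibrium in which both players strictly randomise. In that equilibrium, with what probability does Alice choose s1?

4/5

Let p be the probability that Alice plays s1. In a completely mixed equilibrium, Bob must be indifferent between t1 and t2.
Bob's expected payoff from t1 is 4p + 11(1−p); from t2 it is 6p + 3(1−p).
Setting these equal: −7p + 11 = 3p + 3, so p = 4/5.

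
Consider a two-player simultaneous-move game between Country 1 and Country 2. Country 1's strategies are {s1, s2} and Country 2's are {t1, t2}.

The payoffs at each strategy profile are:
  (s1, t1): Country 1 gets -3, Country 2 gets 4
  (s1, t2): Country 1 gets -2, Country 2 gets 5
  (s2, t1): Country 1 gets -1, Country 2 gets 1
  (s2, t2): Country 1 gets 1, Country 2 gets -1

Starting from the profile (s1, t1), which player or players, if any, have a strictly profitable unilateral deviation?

Both

Country 1 at (s1, t1) earns -3; deviating to s2 yields -1 — a strict improvement.
Country 2 earns 4; deviating to t2 yields 5 — a strict improvement.
Both Country 1 and Country 2 have strictly profitable deviations.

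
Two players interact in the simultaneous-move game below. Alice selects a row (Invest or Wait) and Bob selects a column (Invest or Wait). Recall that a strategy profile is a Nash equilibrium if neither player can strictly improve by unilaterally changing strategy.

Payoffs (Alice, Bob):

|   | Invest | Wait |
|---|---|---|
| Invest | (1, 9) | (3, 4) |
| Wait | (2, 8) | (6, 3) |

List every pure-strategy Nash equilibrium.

(Wait, Invest)

(Invest, Invest): Alice prefers Wait (2 > 1) — not an equilibrium.
(Invest, Wait): Alice prefers Wait (6 > 3); Bob prefers Invest (9 > 4) — not an equilibrium.
(Wait, Invest): Alice gets 2 ≥ 1 from Invest, and Bob gets 8 ≥ 3 from Wait — Nash equilibrium.
(Wait, Wait): Bob prefers Invest (8 > 3) — not an equilibrium.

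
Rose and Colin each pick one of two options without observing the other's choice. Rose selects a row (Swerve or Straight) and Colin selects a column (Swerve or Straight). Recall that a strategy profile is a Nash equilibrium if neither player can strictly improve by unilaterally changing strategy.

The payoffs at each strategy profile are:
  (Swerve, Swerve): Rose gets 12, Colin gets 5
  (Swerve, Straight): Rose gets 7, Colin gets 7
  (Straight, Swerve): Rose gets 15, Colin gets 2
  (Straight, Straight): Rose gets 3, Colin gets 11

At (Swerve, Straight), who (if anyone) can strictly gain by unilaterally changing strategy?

Neither

Rose at (Swerve, Straight) earns 7; deviating to Straight yields 3 — not better.
Colin earns 7; deviating to Swerve yields 5 — not better.
Neither player can strictly improve; the profile is a Nash equilibrium.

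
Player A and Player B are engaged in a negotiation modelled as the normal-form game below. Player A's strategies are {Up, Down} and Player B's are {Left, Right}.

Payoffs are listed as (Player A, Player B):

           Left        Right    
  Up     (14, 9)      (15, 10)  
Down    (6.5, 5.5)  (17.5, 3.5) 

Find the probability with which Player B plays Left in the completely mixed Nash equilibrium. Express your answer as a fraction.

1/4

Let q be the probability that Player B plays Left. In a completely mixed equilibrium, Player A must be indifferent between Up and Down.
Player A's expected payoff from Up is 14q + 15(1−q); from Down it is 6.5q + 17.5(1−q).
Setting these equal: −q + 15 = −11q + 17.5, so q = 1/4.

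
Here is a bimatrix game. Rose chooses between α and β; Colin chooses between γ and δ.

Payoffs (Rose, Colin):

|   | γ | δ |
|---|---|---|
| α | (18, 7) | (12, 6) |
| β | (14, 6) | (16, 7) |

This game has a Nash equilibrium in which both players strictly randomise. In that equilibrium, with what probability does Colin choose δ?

Let y be the probability that Colin plays γ. In a completely mixed equilibrium, Rose must be indifferent between α and β.
Rose's expected payoff from α is 18y + 12(1−y); from β it is 14y + 16(1−y).
Setting these equal: 6y + 12 = −2y + 16, so y = 1/2.
Therefore Colin plays δ with probability 1 − 1/2 = 1/2.

1/2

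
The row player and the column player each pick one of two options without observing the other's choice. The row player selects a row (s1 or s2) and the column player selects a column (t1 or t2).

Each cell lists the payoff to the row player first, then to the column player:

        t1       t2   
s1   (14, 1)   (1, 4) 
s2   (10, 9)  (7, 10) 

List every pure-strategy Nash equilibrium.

(s2, t2)

(s1, t1): the column player prefers t2 (4 > 1) — not an equilibrium.
(s1, t2): the row player prefers s2 (7 > 1) — not an equilibrium.
(s2, t1): the row player prefers s1 (14 > 10); the column player prefers t2 (10 > 9) — not an equilibrium.
(s2, t2): the row player gets 7 ≥ 1 from s1, and the column player gets 10 ≥ 9 from t1 — Nash equilibrium.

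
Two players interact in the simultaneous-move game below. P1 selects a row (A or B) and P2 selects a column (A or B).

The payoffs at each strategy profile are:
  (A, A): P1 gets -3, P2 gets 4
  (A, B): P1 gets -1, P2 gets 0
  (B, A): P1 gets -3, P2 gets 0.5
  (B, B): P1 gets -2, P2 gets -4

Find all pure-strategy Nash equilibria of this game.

(A, A) and (B, A)

(A, A): P1 gets -3 ≥ -3 from B, and P2 gets 4 ≥ 0 from B — Nash equilibrium.
(A, B): P2 prefers A (4 > 0) — not an equilibrium.
(B, A): P1 gets -3 ≥ -3 from A, and P2 gets 0.5 ≥ -4 from B — Nash equilibrium.
(B, B): P1 prefers A (-1 > -2); P2 prefers A (0.5 > -4) — not an equilibrium.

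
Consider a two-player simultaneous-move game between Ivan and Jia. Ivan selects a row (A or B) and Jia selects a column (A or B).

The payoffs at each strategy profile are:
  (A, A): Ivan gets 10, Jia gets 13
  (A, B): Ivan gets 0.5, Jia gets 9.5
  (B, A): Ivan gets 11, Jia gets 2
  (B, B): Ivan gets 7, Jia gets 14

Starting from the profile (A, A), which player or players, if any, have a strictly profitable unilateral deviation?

Ivan

Ivan at (A, A) earns 10; deviating to B yields 11 — a strict improvement.
Jia earns 13; deviating to B yields 9.5 — not better.
Only Ivan has a strictly profitable deviation.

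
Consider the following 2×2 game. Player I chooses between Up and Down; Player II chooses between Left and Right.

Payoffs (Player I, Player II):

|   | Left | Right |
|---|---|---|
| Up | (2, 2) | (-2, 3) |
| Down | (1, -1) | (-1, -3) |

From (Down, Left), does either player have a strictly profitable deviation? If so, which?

Player I at (Down, Left) earns 1; deviating to Up yields 2 — a strict improvement.
Player II earns -1; deviating to Right yields -3 — not better.
Only Player I has a strictly profitable deviation.

Player I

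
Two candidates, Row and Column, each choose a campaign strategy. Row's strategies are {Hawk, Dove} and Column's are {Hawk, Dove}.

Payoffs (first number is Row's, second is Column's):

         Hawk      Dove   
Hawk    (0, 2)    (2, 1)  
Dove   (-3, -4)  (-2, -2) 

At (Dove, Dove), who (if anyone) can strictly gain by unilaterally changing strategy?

Row at (Dove, Dove) earns -2; deviating to Hawk yields 2 — a strict improvement.
Column earns -2; deviating to Hawk yields -4 — not better.
Only Row has a strictly profitable deviation.

Row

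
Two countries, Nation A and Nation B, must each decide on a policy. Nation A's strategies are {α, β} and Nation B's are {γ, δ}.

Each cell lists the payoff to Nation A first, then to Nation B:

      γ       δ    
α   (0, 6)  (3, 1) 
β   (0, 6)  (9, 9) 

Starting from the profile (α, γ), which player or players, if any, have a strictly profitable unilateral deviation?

Nation A at (α, γ) earns 0; deviating to β yields 0 — not better.
Nation B earns 6; deviating to δ yields 1 — not better.
Neither player can strictly improve; the profile is a Nash equilibrium.

Neither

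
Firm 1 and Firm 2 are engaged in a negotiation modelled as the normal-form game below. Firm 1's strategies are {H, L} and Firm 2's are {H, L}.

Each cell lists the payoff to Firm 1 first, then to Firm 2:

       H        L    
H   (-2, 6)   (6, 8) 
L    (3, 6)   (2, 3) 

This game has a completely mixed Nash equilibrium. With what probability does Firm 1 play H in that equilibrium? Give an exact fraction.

3/5

Let x be the probability that Firm 1 plays H. In a completely mixed equilibrium, Firm 2 must be indifferent between H and L.
Firm 2's expected payoff from H is 6x + 6(1−x); from L it is 8x + 3(1−x).
Setting these equal: 6 = 5x + 3, so x = 3/5.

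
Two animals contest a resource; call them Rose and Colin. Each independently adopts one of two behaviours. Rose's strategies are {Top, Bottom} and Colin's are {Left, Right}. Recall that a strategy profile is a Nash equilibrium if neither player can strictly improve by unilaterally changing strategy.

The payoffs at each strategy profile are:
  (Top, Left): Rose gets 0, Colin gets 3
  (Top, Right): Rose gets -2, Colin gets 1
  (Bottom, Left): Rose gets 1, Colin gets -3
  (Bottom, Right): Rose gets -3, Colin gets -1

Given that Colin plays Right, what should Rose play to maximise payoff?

Against Right, Rose earns -2 from Top and -3 from Bottom.
So Top is the best response.

Top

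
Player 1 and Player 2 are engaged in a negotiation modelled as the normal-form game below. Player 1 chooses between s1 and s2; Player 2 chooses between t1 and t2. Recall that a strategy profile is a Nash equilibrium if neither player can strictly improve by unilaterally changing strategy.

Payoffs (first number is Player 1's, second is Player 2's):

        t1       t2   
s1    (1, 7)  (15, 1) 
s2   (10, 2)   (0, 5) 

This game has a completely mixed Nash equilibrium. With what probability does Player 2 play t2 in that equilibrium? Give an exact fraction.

3/8

Let q be the probability that Player 2 plays t1. In a completely mixed equilibrium, Player 1 must be indifferent between s1 and s2.
Player 1's expected payoff from s1 is q + 15(1−q); from s2 it is 10q.
Setting these equal: −14q + 15 = 10q, so q = 5/8.
Therefore Player 2 plays t2 with probability 1 − 5/8 = 3/8.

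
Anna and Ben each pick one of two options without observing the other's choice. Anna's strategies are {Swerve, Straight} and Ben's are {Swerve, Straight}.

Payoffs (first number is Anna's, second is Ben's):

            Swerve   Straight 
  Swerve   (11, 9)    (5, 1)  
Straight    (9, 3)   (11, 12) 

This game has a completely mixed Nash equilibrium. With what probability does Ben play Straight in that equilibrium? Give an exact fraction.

1/4

Let y be the probability that Ben plays Swerve. In a completely mixed equilibrium, Anna must be indifferent between Swerve and Straight.
Anna's expected payoff from Swerve is 11y + 5(1−y); from Straight it is 9y + 11(1−y).
Setting these equal: 6y + 5 = −2y + 11, so y = 3/4.
Therefore Ben plays Straight with probability 1 − 3/4 = 1/4.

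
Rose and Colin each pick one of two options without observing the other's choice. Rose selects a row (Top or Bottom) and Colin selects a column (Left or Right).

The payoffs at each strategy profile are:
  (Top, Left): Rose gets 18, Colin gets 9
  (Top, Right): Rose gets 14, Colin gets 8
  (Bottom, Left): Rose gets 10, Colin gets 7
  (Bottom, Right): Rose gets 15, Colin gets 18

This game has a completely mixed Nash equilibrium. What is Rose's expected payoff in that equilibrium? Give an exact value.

130/9

First find y, the probability Colin plays Left, from Rose's indifference between Top and Bottom: 18y + 14(1−y) = 10y + 15(1−y), giving y = 1/9.
Since Rose is indifferent in equilibrium, Rose's expected payoff equals the payoff from either row against (1/9, 8/9). Using Top: 18(1/9) + 14(8/9) = 130/9.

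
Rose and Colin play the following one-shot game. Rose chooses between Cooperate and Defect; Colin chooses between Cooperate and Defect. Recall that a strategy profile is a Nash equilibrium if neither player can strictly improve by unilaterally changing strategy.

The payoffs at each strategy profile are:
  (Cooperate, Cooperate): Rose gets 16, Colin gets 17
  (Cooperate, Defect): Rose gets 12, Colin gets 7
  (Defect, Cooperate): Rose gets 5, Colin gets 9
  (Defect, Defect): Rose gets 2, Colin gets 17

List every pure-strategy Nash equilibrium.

(Cooperate, Cooperate): Rose gets 16 ≥ 5 from Defect, and Colin gets 17 ≥ 7 from Defect — Nash equilibrium.
(Cooperate, Defect): Colin prefers Cooperate (17 > 7) — not an equilibrium.
(Defect, Cooperate): Rose prefers Cooperate (16 > 5); Colin prefers Defect (17 > 9) — not an equilibrium.
(Defect, Defect): Rose prefers Cooperate (12 > 2) — not an equilibrium.

(Cooperate, Cooperate)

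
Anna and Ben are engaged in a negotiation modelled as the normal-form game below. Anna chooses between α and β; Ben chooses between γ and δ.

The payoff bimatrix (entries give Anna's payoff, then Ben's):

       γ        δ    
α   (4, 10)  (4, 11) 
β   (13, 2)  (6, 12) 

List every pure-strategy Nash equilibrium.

(β, δ)

(α, γ): Anna prefers β (13 > 4); Ben prefers δ (11 > 10) — not an equilibrium.
(α, δ): Anna prefers β (6 > 4) — not an equilibrium.
(β, γ): Ben prefers δ (12 > 2) — not an equilibrium.
(β, δ): Anna gets 6 ≥ 4 from α, and Ben gets 12 ≥ 2 from γ — Nash equilibrium.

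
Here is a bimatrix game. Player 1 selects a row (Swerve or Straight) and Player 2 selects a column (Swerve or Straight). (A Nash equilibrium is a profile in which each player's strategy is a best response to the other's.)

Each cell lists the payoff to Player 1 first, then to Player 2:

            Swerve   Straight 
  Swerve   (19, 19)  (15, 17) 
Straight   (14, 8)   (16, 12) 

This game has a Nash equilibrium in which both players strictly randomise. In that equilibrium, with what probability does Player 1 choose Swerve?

2/3

Let p be the probability that Player 1 plays Swerve. In a completely mixed equilibrium, Player 2 must be indifferent between Swerve and Straight.
Player 2's expected payoff from Swerve is 19p + 8(1−p); from Straight it is 17p + 12(1−p).
Setting these equal: 11p + 8 = 5p + 12, so p = 2/3.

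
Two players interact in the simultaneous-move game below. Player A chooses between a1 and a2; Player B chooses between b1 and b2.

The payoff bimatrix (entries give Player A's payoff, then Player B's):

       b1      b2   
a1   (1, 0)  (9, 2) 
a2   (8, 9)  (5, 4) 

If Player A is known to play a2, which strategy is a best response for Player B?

Against a2, Player B earns 9 from b1 and 4 from b2.
So b1 is the best response.

b1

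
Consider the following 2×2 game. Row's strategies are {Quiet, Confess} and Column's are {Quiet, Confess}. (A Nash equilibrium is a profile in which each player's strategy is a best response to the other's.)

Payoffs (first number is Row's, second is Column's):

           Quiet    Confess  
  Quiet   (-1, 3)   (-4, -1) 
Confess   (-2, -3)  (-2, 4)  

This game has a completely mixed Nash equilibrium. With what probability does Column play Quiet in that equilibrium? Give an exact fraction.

2/3

Let y be the probability that Column plays Quiet. In a completely mixed equilibrium, Row must be indifferent between Quiet and Confess.
Row's expected payoff from Quiet is −y − 4(1−y); from Confess it is −2y − 2(1−y).
Setting these equal: 3y − 4 = -2, so y = 2/3.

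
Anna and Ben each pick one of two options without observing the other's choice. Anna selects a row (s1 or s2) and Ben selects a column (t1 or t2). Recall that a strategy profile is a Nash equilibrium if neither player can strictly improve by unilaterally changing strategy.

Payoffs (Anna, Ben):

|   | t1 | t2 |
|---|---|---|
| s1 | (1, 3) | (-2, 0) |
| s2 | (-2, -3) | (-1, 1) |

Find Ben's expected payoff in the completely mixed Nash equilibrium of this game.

First find p, the probability Anna plays s1, from Ben's indifference between t1 and t2: 3p − 3(1−p) = (1−p), giving p = 4/7.
Since Ben is indifferent in equilibrium, Ben's expected payoff equals the payoff from either column against (4/7, 3/7). Using t1: 3(4/7) − 3(3/7) = 3/7.

3/7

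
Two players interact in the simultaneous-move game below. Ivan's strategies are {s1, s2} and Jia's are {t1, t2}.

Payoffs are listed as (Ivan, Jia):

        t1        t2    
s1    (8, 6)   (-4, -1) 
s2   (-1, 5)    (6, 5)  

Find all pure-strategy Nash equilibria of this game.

(s1, t1): Ivan gets 8 ≥ -1 from s2, and Jia gets 6 ≥ -1 from t2 — Nash equilibrium.
(s1, t2): Ivan prefers s2 (6 > -4); Jia prefers t1 (6 > -1) — not an equilibrium.
(s2, t1): Ivan prefers s1 (8 > -1) — not an equilibrium.
(s2, t2): Ivan gets 6 ≥ -4 from s1, and Jia gets 5 ≥ 5 from t1 — Nash equilibrium.

(s1, t1) and (s2, t2)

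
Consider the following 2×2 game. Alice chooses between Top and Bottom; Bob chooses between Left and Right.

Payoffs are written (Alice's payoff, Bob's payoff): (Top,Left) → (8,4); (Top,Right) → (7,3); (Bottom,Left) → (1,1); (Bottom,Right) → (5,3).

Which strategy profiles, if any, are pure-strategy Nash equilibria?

(Top, Left): Alice gets 8 ≥ 1 from Bottom, and Bob gets 4 ≥ 3 from Right — Nash equilibrium.
(Top, Right): Bob prefers Left (4 > 3) — not an equilibrium.
(Bottom, Left): Alice prefers Top (8 > 1); Bob prefers Right (3 > 1) — not an equilibrium.
(Bottom, Right): Alice prefers Top (7 > 5) — not an equilibrium.

(Top, Left)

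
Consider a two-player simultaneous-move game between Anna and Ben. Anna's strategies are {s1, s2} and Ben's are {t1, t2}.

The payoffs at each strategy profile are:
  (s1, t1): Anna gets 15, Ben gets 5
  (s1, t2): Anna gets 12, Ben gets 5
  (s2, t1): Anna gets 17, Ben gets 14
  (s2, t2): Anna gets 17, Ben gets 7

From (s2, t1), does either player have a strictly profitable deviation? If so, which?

Anna at (s2, t1) earns 17; deviating to s1 yields 15 — not better.
Ben earns 14; deviating to t2 yields 7 — not better.
Neither player can strictly improve; the profile is a Nash equilibrium.

Neither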